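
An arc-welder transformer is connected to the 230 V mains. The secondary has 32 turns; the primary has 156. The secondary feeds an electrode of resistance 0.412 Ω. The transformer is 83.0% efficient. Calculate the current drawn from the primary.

I_p ≈ 28.3 A

V_s = 230 × 32/156 = 47.179 V.
I_s = V_s/R = 47.179/0.412 = 114.51 A.
P_out = V_s I_s = 47.179 × 114.51 = 5402.7 W.
P_in = P_out/η = 5402.7/0.830 = 6509.3 W.
I_p = P_in/V_p = 6509.3/230 = 28.3 A.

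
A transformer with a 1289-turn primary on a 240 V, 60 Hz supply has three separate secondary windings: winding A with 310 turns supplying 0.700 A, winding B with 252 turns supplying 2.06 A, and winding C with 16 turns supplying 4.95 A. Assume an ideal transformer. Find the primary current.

I_p ≈ 0.633 A

V_A = 240 × 310/1289 = 57.719 V; V_B = 240 × 252/1289 = 46.920 V; V_C = 240 × 16/1289 = 2.9791 V.
P_out = V_A I_A + V_B I_B + V_C I_C = 57.719×0.700 + 46.920×2.06 + 2.9791×4.95 = 40.403 + 96.655 + 14.746 = 151.81 W.
Ideal ⇒ P_in = P_out, so I_p = P_out/V_p = 151.81/240 = 0.633 A.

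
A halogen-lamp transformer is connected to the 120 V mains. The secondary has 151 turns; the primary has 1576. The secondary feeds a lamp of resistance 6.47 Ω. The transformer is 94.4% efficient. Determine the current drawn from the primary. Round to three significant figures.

I_p ≈ 0.180 A

V_s = 120 × 151/1576 = 11.497 V.
I_s = V_s/R = 11.497/6.47 = 1.7770 A.
P_out = V_s I_s = 11.497 × 1.7770 = 20.431 W.
P_in = P_out/η = 20.431/0.944 = 21.644 W.
I_p = P_in/V_p = 21.644/120 = 0.180 A.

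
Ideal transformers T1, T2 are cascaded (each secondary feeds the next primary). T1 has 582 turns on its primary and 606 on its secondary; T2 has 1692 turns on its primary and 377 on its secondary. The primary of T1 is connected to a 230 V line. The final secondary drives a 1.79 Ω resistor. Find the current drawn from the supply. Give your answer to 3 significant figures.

After T1: V = 230.00 × 606/582 = 239.48 V.
After T2: V = 239.48 × 377/1692 = 53.360 V.
I_load = 53.360/1.79 = 29.810 A, so P_out = 53.360 × 29.810 = 1590.7 W.
All ideal ⇒ P_in = P_out, so I_supply = 1590.7/230 = 6.92 A.

I_supply ≈ 6.92 A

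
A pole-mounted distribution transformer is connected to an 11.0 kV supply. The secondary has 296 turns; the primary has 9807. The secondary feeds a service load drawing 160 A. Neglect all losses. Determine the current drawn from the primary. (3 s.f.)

For an ideal transformer I_p N_p = I_s N_s, so I_p = 160 × 296/9807 = 4.83 A.

I_p ≈ 4.83 A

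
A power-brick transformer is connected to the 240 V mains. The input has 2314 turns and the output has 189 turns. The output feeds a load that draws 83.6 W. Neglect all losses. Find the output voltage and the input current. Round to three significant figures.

V_out ≈ 19.6 V, I_in ≈ 0.348 A

V_out = V_in × N_out/N_in = 240 × 189/2314 = 19.602 V.
I_out = P/V_out = 83.6/19.602 = 4.2648 A.
I_in = I_out × N_out/N_in = 4.2648 × 189/2314 = 0.348 A.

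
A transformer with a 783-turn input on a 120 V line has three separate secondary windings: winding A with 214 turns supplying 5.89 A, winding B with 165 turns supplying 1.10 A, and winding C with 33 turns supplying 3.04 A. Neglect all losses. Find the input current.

V_A = 120 × 214/783 = 32.797 V; V_B = 120 × 165/783 = 25.287 V; V_C = 120 × 33/783 = 5.0575 V.
P_out = V_A I_A + V_B I_B + V_C I_C = 32.797×5.89 + 25.287×1.10 + 5.0575×3.04 = 193.17 + 27.816 + 15.375 = 236.36 W.
Ideal ⇒ P_in = P_out, so I_in = P_out/V_in = 236.36/120 = 1.97 A.

I_in ≈ 1.97 A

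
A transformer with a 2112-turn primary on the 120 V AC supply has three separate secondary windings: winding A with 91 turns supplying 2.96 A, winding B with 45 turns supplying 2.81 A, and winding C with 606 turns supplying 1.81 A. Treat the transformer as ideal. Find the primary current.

I_p ≈ 0.707 A

V_A = 120 × 91/2112 = 5.1705 V; V_B = 120 × 45/2112 = 2.5568 V; V_C = 120 × 606/2112 = 34.432 V.
P_out = V_A I_A + V_B I_B + V_C I_C = 5.1705×2.96 + 2.5568×2.81 + 34.432×1.81 = 15.305 + 7.1847 + 62.322 = 84.811 W.
Ideal ⇒ P_in = P_out, so I_p = P_out/V_p = 84.811/120 = 0.707 A.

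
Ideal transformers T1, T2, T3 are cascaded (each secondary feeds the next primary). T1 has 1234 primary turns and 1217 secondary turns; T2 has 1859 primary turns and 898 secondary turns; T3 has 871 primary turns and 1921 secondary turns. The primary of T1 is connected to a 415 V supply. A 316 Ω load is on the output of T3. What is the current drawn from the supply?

I_supply ≈ 1.45 A

Secondary of T1: V = 415.00 × 1217/1234 = 409.28 V.
Secondary of T2: V = 409.28 × 898/1859 = 197.71 V.
Secondary of T3: V = 197.71 × 1921/871 = 436.04 V.
I_load = 436.04/316 = 1.3799 A, so P_out = 436.04 × 1.3799 = 601.69 W.
All ideal ⇒ P_in = P_out, so I_supply = 601.69/415 = 1.45 A.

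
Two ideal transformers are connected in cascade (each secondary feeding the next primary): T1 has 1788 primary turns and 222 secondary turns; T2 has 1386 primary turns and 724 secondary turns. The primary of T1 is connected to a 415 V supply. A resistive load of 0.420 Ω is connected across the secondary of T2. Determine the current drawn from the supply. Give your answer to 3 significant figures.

I_supply ≈ 4.16 A

Secondary of T1: V = 415.00 × 222/1788 = 51.527 V.
Secondary of T2: V = 51.527 × 724/1386 = 26.916 V.
I_load = 26.916/0.420 = 64.085 A, so P_out = 26.916 × 64.085 = 1724.9 W.
All ideal ⇒ P_in = P_out, so I_supply = 1724.9/415 = 4.16 A.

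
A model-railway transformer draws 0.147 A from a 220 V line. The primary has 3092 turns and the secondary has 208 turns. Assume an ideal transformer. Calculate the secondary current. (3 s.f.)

I_s ≈ 2.19 A

I_s/I_p = N_p/N_s, so I_s = 0.147 × 3092/208 = 2.19 A.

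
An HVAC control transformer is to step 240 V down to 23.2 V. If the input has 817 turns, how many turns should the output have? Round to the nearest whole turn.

N_out/N_in = V_out/V_in, so N_out = 817 × 23.2/240 = 79.0 ≈ 79 turns.

N_out = 79 turns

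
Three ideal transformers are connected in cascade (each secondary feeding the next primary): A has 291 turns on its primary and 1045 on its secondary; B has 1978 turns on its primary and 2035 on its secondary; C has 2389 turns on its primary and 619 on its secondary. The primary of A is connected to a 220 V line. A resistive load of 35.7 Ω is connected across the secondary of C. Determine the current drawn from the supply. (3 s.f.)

I_supply ≈ 5.65 A

After A: V = 220.00 × 1045/291 = 790.03 V.
After B: V = 790.03 × 2035/1978 = 812.80 V.
After C: V = 812.80 × 619/2389 = 210.60 V.
I_load = 210.60/35.7 = 5.8992 A, so P_out = 210.60 × 5.8992 = 1242.4 W.
All ideal ⇒ P_in = P_out, so I_supply = 1242.4/220 = 5.65 A.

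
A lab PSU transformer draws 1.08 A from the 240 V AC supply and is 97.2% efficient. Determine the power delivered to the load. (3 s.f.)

P_in = V_p I_p = 240 × 1.08 = 259.20 W.
P_out = η P_in = 0.972 × 259.20 = 252 W.

P_out ≈ 252 W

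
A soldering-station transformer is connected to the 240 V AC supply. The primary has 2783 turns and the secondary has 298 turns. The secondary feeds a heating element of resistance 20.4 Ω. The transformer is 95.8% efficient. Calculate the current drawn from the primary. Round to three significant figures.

V_s = 240 × 298/2783 = 25.699 V.
I_s = V_s/R = 25.699/20.4 = 1.2597 A.
P_out = V_s I_s = 25.699 × 1.2597 = 32.374 W.
P_in = P_out/η = 32.374/0.958 = 33.793 W.
I_p = P_in/V_p = 33.793/240 = 0.141 A.

I_p ≈ 0.141 A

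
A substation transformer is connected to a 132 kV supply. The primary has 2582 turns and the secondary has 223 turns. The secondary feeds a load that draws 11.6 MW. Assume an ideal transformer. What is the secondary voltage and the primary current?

V_s ≈ 11400 V, I_p ≈ 87.9 A

V_s = V_p × N_s/N_p = 132000 × 223/2582 = 11400 V.
I_s = P/V_s = 1.16×10^7/11400 = 1017.5 A.
I_p = I_s × N_s/N_p = 1017.5 × 223/2582 = 87.9 A.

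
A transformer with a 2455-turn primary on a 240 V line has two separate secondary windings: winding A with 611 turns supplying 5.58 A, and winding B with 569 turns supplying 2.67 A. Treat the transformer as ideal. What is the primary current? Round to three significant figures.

V_A = 240 × 611/2455 = 59.731 V; V_B = 240 × 569/2455 = 55.625 V.
P_out = V_A I_A + V_B I_B = 59.731×5.58 + 55.625×2.67 = 333.30 + 148.52 = 481.82 W.
Ideal ⇒ P_in = P_out, so I_p = P_out/V_p = 481.82/240 = 2.01 A.

I_p ≈ 2.01 A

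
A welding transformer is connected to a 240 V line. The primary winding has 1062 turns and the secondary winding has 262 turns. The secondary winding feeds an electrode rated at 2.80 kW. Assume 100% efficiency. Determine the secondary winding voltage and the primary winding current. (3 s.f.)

V_s ≈ 59.2 V, I_p ≈ 11.7 A

V_s = V_p × N_s/N_p = 240 × 262/1062 = 59.209 V.
I_s = P/V_s = 2800/59.209 = 47.290 A.
I_p = I_s × N_s/N_p = 47.290 × 262/1062 = 11.7 A.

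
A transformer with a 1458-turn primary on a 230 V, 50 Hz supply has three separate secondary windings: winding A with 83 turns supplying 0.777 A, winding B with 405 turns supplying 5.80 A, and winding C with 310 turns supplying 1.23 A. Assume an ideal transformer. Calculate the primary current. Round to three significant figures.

I_p ≈ 1.92 A

V_A = 230 × 83/1458 = 13.093 V; V_B = 230 × 405/1458 = 63.889 V; V_C = 230 × 310/1458 = 48.903 V.
P_out = V_A I_A + V_B I_B + V_C I_C = 13.093×0.777 + 63.889×5.80 + 48.903×1.23 = 10.173 + 370.56 + 60.150 = 440.88 W.
Ideal ⇒ P_in = P_out, so I_p = P_out/V_p = 440.88/230 = 1.92 A.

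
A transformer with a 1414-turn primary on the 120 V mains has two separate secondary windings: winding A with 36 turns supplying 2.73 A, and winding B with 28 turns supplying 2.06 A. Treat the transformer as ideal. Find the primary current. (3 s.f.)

V_A = 120 × 36/1414 = 3.0552 V; V_B = 120 × 28/1414 = 2.3762 V.
P_out = V_A I_A + V_B I_B = 3.0552×2.73 + 2.3762×2.06 = 8.3406 + 4.8950 = 13.236 W.
Ideal ⇒ P_in = P_out, so I_p = P_out/V_p = 13.236/120 = 0.110 A.

I_p ≈ 0.110 A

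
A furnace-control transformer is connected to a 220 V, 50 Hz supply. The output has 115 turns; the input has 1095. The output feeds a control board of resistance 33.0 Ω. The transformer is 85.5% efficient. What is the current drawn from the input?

V_out = 220 × 115/1095 = 23.105 V.
I_out = V_out/R = 23.105/33.0 = 0.70015 A.
P_out = V_out I_out = 23.105 × 0.70015 = 16.177 W.
P_in = P_out/η = 16.177/0.855 = 18.921 W.
I_in = P_in/V_in = 18.921/220 = 0.0860 A.

I_in ≈ 0.0860 A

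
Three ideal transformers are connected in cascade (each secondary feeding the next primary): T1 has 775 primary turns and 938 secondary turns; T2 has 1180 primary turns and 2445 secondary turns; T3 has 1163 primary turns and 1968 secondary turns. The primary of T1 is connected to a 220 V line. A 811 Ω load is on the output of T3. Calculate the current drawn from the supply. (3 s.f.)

I_supply ≈ 4.89 A

After T1: V = 220.00 × 938/775 = 266.27 V.
After T2: V = 266.27 × 2445/1180 = 551.72 V.
After T3: V = 551.72 × 1968/1163 = 933.61 V.
I_load = 933.61/811 = 1.1512 A, so P_out = 933.61 × 1.1512 = 1074.8 W.
All ideal ⇒ P_in = P_out, so I_supply = 1074.8/220 = 4.89 A.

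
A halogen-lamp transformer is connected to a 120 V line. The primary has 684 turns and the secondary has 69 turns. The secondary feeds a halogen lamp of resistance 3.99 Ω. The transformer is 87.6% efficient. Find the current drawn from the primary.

V_s = 120 × 69/684 = 12.105 V.
I_s = V_s/R = 12.105/3.99 = 3.0339 A.
P_out = V_s I_s = 12.105 × 3.0339 = 36.726 W.
P_in = P_out/η = 36.726/0.876 = 41.925 W.
I_p = P_in/V_p = 41.925/120 = 0.349 A.

I_p ≈ 0.349 A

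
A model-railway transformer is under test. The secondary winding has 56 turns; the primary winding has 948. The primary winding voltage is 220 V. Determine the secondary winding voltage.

V_s ≈ 13.0 V

V_s/V_p = N_s/N_p, so V_s = 220 × 56/948 = 13.0 V.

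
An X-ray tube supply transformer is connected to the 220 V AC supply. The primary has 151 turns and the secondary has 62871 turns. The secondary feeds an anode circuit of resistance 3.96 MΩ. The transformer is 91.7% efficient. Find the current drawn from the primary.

V_s = 220 × 62871/151 = 91600 V.
I_s = V_s/R = 91600/(3.96×10^6) = 0.023131 A.
P_out = V_s I_s = 91600 × 0.023131 = 2118.8 W.
P_in = P_out/η = 2118.8/0.917 = 2310.6 W.
I_p = P_in/V_p = 2310.6/220 = 10.5 A.

I_p ≈ 10.5 A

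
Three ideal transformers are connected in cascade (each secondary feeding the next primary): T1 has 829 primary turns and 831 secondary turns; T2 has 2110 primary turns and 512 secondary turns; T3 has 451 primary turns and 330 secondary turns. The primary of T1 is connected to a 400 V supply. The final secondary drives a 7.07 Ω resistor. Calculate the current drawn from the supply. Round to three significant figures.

I_supply ≈ 1.79 A

Secondary of T1: V = 400.00 × 831/829 = 400.97 V.
Secondary of T2: V = 400.97 × 512/2110 = 97.296 V.
Secondary of T3: V = 97.296 × 330/451 = 71.192 V.
I_load = 71.192/7.07 = 10.070 A, so P_out = 71.192 × 10.070 = 716.87 W.
All ideal ⇒ P_in = P_out, so I_supply = 716.87/400 = 1.79 A.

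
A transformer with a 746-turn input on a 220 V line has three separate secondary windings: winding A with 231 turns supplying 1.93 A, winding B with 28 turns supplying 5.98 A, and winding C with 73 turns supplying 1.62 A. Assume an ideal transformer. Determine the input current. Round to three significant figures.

V_A = 220 × 231/746 = 68.123 V; V_B = 220 × 28/746 = 8.2574 V; V_C = 220 × 73/746 = 21.528 V.
P_out = V_A I_A + V_B I_B + V_C I_C = 68.123×1.93 + 8.2574×5.98 + 21.528×1.62 = 131.48 + 49.379 + 34.876 = 215.73 W.
Ideal ⇒ P_in = P_out, so I_in = P_out/V_in = 215.73/220 = 0.981 A.

I_in ≈ 0.981 A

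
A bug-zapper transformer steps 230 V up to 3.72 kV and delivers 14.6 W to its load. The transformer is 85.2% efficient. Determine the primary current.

P_in = P_out/η = 14.6/0.852 = 17.136 W.
I_p = P_in/V_p = 17.136/230 = 0.0745 A.

I_p ≈ 0.0745 A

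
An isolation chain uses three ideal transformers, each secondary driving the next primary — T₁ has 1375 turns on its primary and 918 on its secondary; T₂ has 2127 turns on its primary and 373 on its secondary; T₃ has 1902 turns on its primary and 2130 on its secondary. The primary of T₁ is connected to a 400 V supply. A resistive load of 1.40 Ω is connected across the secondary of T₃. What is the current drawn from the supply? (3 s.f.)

Secondary of T₁: V = 400.00 × 918/1375 = 267.05 V.
Secondary of T₂: V = 267.05 × 373/2127 = 46.832 V.
Secondary of T₃: V = 46.832 × 2130/1902 = 52.446 V.
I_load = 52.446/1.40 = 37.461 A, so P_out = 52.446 × 37.461 = 1964.7 W.
All ideal ⇒ P_in = P_out, so I_supply = 1964.7/400 = 4.91 A.

I_supply ≈ 4.91 A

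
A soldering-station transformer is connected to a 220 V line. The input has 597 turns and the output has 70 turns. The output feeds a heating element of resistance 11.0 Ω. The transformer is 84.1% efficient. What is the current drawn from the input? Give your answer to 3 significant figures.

I_in ≈ 0.327 A

V_out = 220 × 70/597 = 25.796 V.
I_out = V_out/R = 25.796/11.0 = 2.3451 A.
P_out = V_out I_out = 25.796 × 2.3451 = 60.492 W.
P_in = P_out/η = 60.492/0.841 = 71.929 W.
I_in = P_in/V_in = 71.929/220 = 0.327 A.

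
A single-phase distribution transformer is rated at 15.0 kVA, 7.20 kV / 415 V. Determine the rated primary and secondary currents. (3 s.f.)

I_p ≈ 2.08 A, I_s ≈ 36.1 A

I_p = S/V_p = 15000/7200 = 2.08 A.
I_s = S/V_s = 15000/415 = 36.1 A.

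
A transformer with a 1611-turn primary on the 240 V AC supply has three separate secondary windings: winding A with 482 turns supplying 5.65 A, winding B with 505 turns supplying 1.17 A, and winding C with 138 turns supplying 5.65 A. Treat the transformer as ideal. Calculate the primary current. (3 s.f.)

I_p ≈ 2.54 A

V_A = 240 × 482/1611 = 71.806 V; V_B = 240 × 505/1611 = 75.233 V; V_C = 240 × 138/1611 = 20.559 V.
P_out = V_A I_A + V_B I_B + V_C I_C = 71.806×5.65 + 75.233×1.17 + 20.559×5.65 = 405.71 + 88.022 + 116.16 = 609.88 W.
Ideal ⇒ P_in = P_out, so I_p = P_out/V_p = 609.88/240 = 2.54 A.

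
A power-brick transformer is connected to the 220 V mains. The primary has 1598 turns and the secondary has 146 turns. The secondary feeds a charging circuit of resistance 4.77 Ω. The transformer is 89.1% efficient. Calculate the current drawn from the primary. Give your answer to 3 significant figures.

I_p ≈ 0.432 A

V_s = 220 × 146/1598 = 20.100 V.
I_s = V_s/R = 20.100/4.77 = 4.2139 A.
P_out = V_s I_s = 20.100 × 4.2139 = 84.699 W.
P_in = P_out/η = 84.699/0.891 = 95.061 W.
I_p = P_in/V_p = 95.061/220 = 0.432 A.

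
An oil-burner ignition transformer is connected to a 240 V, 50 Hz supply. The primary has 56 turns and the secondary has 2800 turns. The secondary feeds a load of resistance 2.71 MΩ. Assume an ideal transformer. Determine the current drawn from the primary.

I_p ≈ 0.221 A

V_s = V_p × N_s/N_p = 240 × 2800/56 = 12000 V.
I_s = V_s/R = 12000/(2.71×10^6) = 0.0044280 A.
For an ideal transformer I_p N_p = I_s N_s, so I_p = 0.0044280 × 2800/56 = 0.221 A.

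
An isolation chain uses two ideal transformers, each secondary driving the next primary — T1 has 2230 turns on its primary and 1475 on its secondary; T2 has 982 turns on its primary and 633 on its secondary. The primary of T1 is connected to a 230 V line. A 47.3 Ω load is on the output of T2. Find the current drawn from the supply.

I_supply ≈ 0.884 A

Secondary of T1: V = 230.00 × 1475/2230 = 152.13 V.
Secondary of T2: V = 152.13 × 633/982 = 98.063 V.
I_load = 98.063/47.3 = 2.0732 A, so P_out = 98.063 × 2.0732 = 203.31 W.
All ideal ⇒ P_in = P_out, so I_supply = 203.31/230 = 0.884 A.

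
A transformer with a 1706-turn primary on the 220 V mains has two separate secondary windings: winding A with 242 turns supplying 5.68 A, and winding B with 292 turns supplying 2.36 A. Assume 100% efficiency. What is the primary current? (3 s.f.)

I_p ≈ 1.21 A

V_A = 220 × 242/1706 = 31.208 V; V_B = 220 × 292/1706 = 37.655 V.
P_out = V_A I_A + V_B I_B = 31.208×5.68 + 37.655×2.36 = 177.26 + 88.867 = 266.13 W.
Ideal ⇒ P_in = P_out, so I_p = P_out/V_p = 266.13/220 = 1.21 A.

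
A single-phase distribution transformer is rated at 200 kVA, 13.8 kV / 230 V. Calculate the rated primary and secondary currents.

I_p = S/V_p = 200000/13800 = 14.5 A.
I_s = S/V_s = 200000/230 = 870 A.

I_p ≈ 14.5 A, I_s ≈ 870 A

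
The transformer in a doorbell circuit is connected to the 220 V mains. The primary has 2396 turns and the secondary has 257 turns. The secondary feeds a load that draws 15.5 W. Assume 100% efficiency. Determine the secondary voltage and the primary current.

V_s = V_p × N_s/N_p = 220 × 257/2396 = 23.598 V.
I_s = P/V_s = 15.5/23.598 = 0.65684 A.
I_p = I_s × N_s/N_p = 0.65684 × 257/2396 = 0.0705 A.

V_s ≈ 23.6 V, I_p ≈ 0.0705 A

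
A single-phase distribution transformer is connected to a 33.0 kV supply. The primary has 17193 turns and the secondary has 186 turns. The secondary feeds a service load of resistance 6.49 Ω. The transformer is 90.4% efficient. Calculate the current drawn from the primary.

V_s = 33000 × 186/17193 = 357.01 V.
I_s = V_s/R = 357.01/6.49 = 55.009 A.
P_out = V_s I_s = 357.01 × 55.009 = 19638 W.
P_in = P_out/η = 19638/0.904 = 21724 W.
I_p = P_in/V_p = 21724/33000 = 0.658 A.

I_p ≈ 0.658 A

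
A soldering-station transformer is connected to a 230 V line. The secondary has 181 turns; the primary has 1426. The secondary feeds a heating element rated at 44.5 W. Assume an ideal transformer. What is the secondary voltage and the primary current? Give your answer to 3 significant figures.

V_s = V_p × N_s/N_p = 230 × 181/1426 = 29.194 V.
I_s = P/V_s = 44.5/29.194 = 1.5243 A.
I_p = I_s × N_s/N_p = 1.5243 × 181/1426 = 0.193 A.

V_s ≈ 29.2 V, I_p ≈ 0.193 A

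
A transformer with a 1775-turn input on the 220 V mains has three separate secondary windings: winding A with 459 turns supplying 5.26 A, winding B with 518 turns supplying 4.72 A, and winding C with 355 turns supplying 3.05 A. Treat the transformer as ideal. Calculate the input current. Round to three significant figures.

V_A = 220 × 459/1775 = 56.890 V; V_B = 220 × 518/1775 = 64.203 V; V_C = 220 × 355/1775 = 44.000 V.
P_out = V_A I_A + V_B I_B + V_C I_C = 56.890×5.26 + 64.203×4.72 + 44.000×3.05 = 299.24 + 303.04 + 134.20 = 736.48 W.
Ideal ⇒ P_in = P_out, so I_in = P_out/V_in = 736.48/220 = 3.35 A.

I_in ≈ 3.35 A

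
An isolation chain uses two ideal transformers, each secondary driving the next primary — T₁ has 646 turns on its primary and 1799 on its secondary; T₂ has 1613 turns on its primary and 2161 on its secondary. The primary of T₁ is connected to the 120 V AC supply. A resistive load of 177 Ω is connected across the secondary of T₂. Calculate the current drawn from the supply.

I_supply ≈ 9.44 A

Secondary of T₁: V = 120.00 × 1799/646 = 334.18 V.
Secondary of T₂: V = 334.18 × 2161/1613 = 447.71 V.
I_load = 447.71/177 = 2.5295 A, so P_out = 447.71 × 2.5295 = 1132.5 W.
All ideal ⇒ P_in = P_out, so I_supply = 1132.5/120 = 9.44 A.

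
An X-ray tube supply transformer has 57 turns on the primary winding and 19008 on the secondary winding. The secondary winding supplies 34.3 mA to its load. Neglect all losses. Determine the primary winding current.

I_p ≈ 11.4 A

For an ideal transformer I_p/I_s = N_s/N_p, so I_p = 0.0343 × 19008/57 = 11.4 A.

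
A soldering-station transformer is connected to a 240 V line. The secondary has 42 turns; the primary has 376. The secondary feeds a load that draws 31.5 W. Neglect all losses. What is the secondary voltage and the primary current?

V_s = V_p × N_s/N_p = 240 × 42/376 = 26.809 V.
I_s = P/V_s = 31.5/26.809 = 1.1750 A.
I_p = I_s × N_s/N_p = 1.1750 × 42/376 = 0.131 A.

V_s ≈ 26.8 V, I_p ≈ 0.131 A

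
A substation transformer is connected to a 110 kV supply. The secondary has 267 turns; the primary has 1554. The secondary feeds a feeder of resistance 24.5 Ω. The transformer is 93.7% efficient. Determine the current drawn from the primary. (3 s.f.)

V_s = 110000 × 267/1554 = 18900 V.
I_s = V_s/R = 18900/24.5 = 771.41 A.
P_out = V_s I_s = 18900 × 771.41 = 1.4579×10^7 W.
P_in = P_out/η = 1.4579×10^7/0.937 = 1.5560×10^7 W.
I_p = P_in/V_p = 1.5560×10^7/110000 = 141 A.

I_p ≈ 141 A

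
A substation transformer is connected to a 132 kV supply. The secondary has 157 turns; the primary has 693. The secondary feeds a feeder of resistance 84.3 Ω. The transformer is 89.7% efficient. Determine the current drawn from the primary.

I_p ≈ 89.6 A

V_s = 132000 × 157/693 = 29905 V.
I_s = V_s/R = 29905/84.3 = 354.74 A.
P_out = V_s I_s = 29905 × 354.74 = 1.0608×10^7 W.
P_in = P_out/η = 1.0608×10^7/0.897 = 1.1827×10^7 W.
I_p = P_in/V_p = 1.1827×10^7/132000 = 89.6 A.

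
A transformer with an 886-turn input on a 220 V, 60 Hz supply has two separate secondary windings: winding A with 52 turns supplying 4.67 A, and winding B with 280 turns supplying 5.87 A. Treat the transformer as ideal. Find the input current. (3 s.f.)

V_A = 220 × 52/886 = 12.912 V; V_B = 220 × 280/886 = 69.526 V.
P_out = V_A I_A + V_B I_B = 12.912×4.67 + 69.526×5.87 = 60.299 + 408.12 = 468.42 W.
Ideal ⇒ P_in = P_out, so I_in = P_out/V_in = 468.42/220 = 2.13 A.

I_in ≈ 2.13 A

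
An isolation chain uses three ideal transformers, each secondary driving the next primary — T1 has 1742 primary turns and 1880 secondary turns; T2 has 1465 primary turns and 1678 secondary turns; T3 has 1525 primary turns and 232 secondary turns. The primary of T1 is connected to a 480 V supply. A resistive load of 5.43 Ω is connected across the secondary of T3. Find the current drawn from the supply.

I_supply ≈ 3.13 A

After T1: V = 480.00 × 1880/1742 = 518.03 V.
After T2: V = 518.03 × 1678/1465 = 593.34 V.
After T3: V = 593.34 × 232/1525 = 90.266 V.
I_load = 90.266/5.43 = 16.624 A, so P_out = 90.266 × 16.624 = 1500.5 W.
All ideal ⇒ P_in = P_out, so I_supply = 1500.5/480 = 3.13 A.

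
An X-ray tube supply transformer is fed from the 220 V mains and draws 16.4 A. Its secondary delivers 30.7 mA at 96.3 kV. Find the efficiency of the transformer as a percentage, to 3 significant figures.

η ≈ 81.9%

P_in = 220 × 16.4 = 3608.00 W.
P_out = 96300 × 0.0307 = 2956.41 W.
η = P_out/P_in = 2956.41/3608.00 = 0.819.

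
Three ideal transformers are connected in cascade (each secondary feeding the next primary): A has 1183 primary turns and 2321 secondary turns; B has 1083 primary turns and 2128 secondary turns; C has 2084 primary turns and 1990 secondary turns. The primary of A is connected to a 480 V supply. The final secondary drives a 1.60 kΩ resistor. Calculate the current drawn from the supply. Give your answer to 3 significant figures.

I_supply ≈ 4.07 A

Secondary of A: V = 480.00 × 2321/1183 = 941.74 V.
Secondary of B: V = 941.74 × 2128/1083 = 1850.4 V.
Secondary of C: V = 1850.4 × 1990/2084 = 1767.0 V.
I_load = 1767.0/1600 = 1.1044 A, so P_out = 1767.0 × 1.1044 = 1951.4 W.
All ideal ⇒ P_in = P_out, so I_supply = 1951.4/480 = 4.07 A.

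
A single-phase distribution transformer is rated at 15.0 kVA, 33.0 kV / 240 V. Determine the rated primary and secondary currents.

I_p = S/V_p = 15000/33000 = 0.455 A.
I_s = S/V_s = 15000/240 = 62.5 A.

I_p ≈ 0.455 A, I_s ≈ 62.5 A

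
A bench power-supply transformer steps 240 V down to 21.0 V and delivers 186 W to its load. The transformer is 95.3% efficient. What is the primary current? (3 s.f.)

P_in = P_out/η = 186/0.953 = 195.17 W.
I_p = P_in/V_p = 195.17/240 = 0.813 A.

I_p ≈ 0.813 A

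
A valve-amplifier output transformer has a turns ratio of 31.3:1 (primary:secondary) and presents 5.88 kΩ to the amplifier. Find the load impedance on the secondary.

Z_s = Z_p/(N_p/N_s)² = 5880/31.3² = 6.00 Ω.

Z_s ≈ 6.00 Ω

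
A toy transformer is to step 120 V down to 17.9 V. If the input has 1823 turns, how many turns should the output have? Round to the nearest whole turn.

N_out/N_in = V_out/V_in, so N_out = 1823 × 17.9/120 = 271.9 ≈ 272 turns.

N_out = 272 turns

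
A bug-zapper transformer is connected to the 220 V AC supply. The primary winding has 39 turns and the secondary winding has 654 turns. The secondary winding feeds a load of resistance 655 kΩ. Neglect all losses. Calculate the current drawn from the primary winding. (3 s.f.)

I_p ≈ 0.0945 A

V_s = V_p × N_s/N_p = 220 × 654/39 = 3689.2 V.
I_s = V_s/R = 3689.2/655000 = 0.0056324 A.
For an ideal transformer I_p N_p = I_s N_s, so I_p = 0.0056324 × 654/39 = 0.0945 A.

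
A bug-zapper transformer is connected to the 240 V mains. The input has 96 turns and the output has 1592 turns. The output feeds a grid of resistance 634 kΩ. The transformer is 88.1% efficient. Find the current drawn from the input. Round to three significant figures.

I_in ≈ 0.118 A

V_out = 240 × 1592/96 = 3980.0 V.
I_out = V_out/R = 3980.0/634000 = 0.0062776 A.
P_out = V_out I_out = 3980.0 × 0.0062776 = 24.985 W.
P_in = P_out/η = 24.985/0.881 = 28.360 W.
I_in = P_in/V_in = 28.360/240 = 0.118 A.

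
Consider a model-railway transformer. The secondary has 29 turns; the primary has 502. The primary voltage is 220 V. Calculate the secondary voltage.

V_s/V_p = N_s/N_p, so V_s = 220 × 29/502 = 12.7 V.

V_s ≈ 12.7 V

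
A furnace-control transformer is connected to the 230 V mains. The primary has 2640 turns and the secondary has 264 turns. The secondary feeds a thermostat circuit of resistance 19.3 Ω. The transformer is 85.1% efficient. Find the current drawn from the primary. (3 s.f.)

I_p ≈ 0.140 A

V_s = 230 × 264/2640 = 23.000 V.
I_s = V_s/R = 23.000/19.3 = 1.1917 A.
P_out = V_s I_s = 23.000 × 1.1917 = 27.409 W.
P_in = P_out/η = 27.409/0.851 = 32.208 W.
I_p = P_in/V_p = 32.208/230 = 0.140 A.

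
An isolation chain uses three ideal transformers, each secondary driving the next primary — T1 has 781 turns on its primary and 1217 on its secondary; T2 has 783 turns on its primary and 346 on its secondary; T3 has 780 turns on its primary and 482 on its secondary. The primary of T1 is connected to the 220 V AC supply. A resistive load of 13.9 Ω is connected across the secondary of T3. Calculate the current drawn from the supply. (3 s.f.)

Secondary of T1: V = 220.00 × 1217/781 = 342.82 V.
Secondary of T2: V = 342.82 × 346/783 = 151.49 V.
Secondary of T3: V = 151.49 × 482/780 = 93.611 V.
I_load = 93.611/13.9 = 6.7346 A, so P_out = 93.611 × 6.7346 = 630.44 W.
All ideal ⇒ P_in = P_out, so I_supply = 630.44/220 = 2.87 A.

I_supply ≈ 2.87 A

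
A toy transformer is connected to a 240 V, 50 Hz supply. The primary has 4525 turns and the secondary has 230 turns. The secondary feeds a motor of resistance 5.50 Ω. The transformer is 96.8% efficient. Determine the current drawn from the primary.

I_p ≈ 0.116 A

V_s = 240 × 230/4525 = 12.199 V.
I_s = V_s/R = 12.199/5.50 = 2.2180 A.
P_out = V_s I_s = 12.199 × 2.2180 = 27.057 W.
P_in = P_out/η = 27.057/0.968 = 27.951 W.
I_p = P_in/V_p = 27.951/240 = 0.116 A.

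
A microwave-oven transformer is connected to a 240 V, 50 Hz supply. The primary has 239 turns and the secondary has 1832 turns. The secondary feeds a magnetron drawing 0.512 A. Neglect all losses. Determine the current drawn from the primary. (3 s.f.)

I_p ≈ 3.92 A

For an ideal transformer I_p N_p = I_s N_s, so I_p = 0.512 × 1832/239 = 3.92 A.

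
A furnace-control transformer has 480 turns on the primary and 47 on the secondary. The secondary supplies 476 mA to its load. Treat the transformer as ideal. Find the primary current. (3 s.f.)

For an ideal transformer I_p/I_s = N_s/N_p, so I_p = 0.476 × 47/480 = 0.0466 A.

I_p ≈ 0.0466 A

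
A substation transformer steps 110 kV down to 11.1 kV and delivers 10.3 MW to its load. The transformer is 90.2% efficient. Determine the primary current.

P_in = P_out/η = 1.03×10^7/0.902 = 1.1419×10^7 W.
I_p = P_in/V_p = 1.1419×10^7/110000 = 104 A.

I_p ≈ 104 A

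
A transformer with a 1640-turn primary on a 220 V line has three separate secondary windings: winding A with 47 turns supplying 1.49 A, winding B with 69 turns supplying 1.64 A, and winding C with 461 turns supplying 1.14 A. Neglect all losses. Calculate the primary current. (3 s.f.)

V_A = 220 × 47/1640 = 6.3049 V; V_B = 220 × 69/1640 = 9.2561 V; V_C = 220 × 461/1640 = 61.841 V.
P_out = V_A I_A + V_B I_B + V_C I_C = 6.3049×1.49 + 9.2561×1.64 + 61.841×1.14 = 9.3943 + 15.180 + 70.499 = 95.074 W.
Ideal ⇒ P_in = P_out, so I_p = P_out/V_p = 95.074/220 = 0.432 A.

I_p ≈ 0.432 A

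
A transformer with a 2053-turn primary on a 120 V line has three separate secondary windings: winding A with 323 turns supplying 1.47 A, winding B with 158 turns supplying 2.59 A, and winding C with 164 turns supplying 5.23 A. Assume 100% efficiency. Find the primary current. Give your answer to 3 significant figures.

I_p ≈ 0.848 A

V_A = 120 × 323/2053 = 18.880 V; V_B = 120 × 158/2053 = 9.2353 V; V_C = 120 × 164/2053 = 9.5860 V.
P_out = V_A I_A + V_B I_B + V_C I_C = 18.880×1.47 + 9.2353×2.59 + 9.5860×5.23 = 27.753 + 23.919 + 50.135 = 101.81 W.
Ideal ⇒ P_in = P_out, so I_p = P_out/V_p = 101.81/120 = 0.848 A.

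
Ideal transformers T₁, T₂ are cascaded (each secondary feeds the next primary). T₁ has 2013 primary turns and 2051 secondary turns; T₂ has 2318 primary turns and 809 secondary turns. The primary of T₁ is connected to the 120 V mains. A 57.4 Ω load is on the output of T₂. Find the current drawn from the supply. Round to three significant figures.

After T₁: V = 120.00 × 2051/2013 = 122.27 V.
After T₂: V = 122.27 × 809/2318 = 42.672 V.
I_load = 42.672/57.4 = 0.74341 A, so P_out = 42.672 × 0.74341 = 31.722 W.
All ideal ⇒ P_in = P_out, so I_supply = 31.722/120 = 0.264 A.

I_supply ≈ 0.264 A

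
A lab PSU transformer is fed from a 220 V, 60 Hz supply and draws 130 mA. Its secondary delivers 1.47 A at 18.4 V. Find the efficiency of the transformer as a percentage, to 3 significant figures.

P_in = 220 × 0.130 = 28.6000 W.
P_out = 18.4 × 1.47 = 27.0480 W.
η = P_out/P_in = 27.0480/28.6000 = 0.946.

η ≈ 94.6%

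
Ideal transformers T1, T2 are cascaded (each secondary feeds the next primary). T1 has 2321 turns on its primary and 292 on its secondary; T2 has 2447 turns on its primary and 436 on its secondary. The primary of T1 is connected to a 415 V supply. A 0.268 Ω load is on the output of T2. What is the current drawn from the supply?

I_supply ≈ 0.778 A

Secondary of T1: V = 415.00 × 292/2321 = 52.210 V.
Secondary of T2: V = 52.210 × 436/2447 = 9.3027 V.
I_load = 9.3027/0.268 = 34.712 A, so P_out = 9.3027 × 34.712 = 322.91 W.
All ideal ⇒ P_in = P_out, so I_supply = 322.91/415 = 0.778 A.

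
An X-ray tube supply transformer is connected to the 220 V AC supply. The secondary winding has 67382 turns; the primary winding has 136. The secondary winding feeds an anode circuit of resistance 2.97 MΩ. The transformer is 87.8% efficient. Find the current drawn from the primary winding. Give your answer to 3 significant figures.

I_p ≈ 20.7 A

V_s = 220 × 67382/136 = 109000 V.
I_s = V_s/R = 109000/(2.97×10^6) = 0.036700 A.
P_out = V_s I_s = 109000 × 0.036700 = 4000.4 W.
P_in = P_out/η = 4000.4/0.878 = 4556.2 W.
I_p = P_in/V_p = 4556.2/220 = 20.7 A.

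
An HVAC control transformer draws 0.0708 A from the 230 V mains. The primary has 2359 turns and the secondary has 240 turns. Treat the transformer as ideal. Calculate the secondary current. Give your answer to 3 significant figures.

I_s/I_p = N_p/N_s, so I_s = 0.0708 × 2359/240 = 0.696 A.

I_s ≈ 0.696 A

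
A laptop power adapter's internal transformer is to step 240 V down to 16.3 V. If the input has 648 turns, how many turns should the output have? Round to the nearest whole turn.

N_out = 44 turns

N_out/N_in = V_out/V_in, so N_out = 648 × 16.3/240 = 44.0 ≈ 44 turns.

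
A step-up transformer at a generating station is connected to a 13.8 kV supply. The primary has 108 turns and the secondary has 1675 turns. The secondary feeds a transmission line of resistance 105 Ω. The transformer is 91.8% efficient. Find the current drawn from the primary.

I_p ≈ 34400 A

V_s = 13800 × 1675/108 = 214030 V.
I_s = V_s/R = 214030/105 = 2038.4 A.
P_out = V_s I_s = 214030 × 2038.4 = 4.3627×10^8 W.
P_in = P_out/η = 4.3627×10^8/0.918 = 4.7523×10^8 W.
I_p = P_in/V_p = 4.7523×10^8/13800 = 34400 A.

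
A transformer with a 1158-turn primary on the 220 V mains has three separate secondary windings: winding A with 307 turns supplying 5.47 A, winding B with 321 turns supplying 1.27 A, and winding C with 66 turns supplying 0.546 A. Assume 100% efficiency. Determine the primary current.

I_p ≈ 1.83 A

V_A = 220 × 307/1158 = 58.325 V; V_B = 220 × 321/1158 = 60.984 V; V_C = 220 × 66/1158 = 12.539 V.
P_out = V_A I_A + V_B I_B + V_C I_C = 58.325×5.47 + 60.984×1.27 + 12.539×0.546 = 319.04 + 77.450 + 6.8462 = 403.33 W.
Ideal ⇒ P_in = P_out, so I_p = P_out/V_p = 403.33/220 = 1.83 A.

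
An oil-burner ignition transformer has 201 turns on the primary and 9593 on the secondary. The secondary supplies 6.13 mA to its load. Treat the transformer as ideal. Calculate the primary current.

I_p ≈ 0.293 A

For an ideal transformer I_p/I_s = N_s/N_p, so I_p = 0.00613 × 9593/201 = 0.293 A.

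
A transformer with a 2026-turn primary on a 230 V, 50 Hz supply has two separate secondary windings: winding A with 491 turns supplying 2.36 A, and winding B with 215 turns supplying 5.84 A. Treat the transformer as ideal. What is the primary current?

I_p ≈ 1.19 A

V_A = 230 × 491/2026 = 55.740 V; V_B = 230 × 215/2026 = 24.408 V.
P_out = V_A I_A + V_B I_B = 55.740×2.36 + 24.408×5.84 = 131.55 + 142.54 = 274.09 W.
Ideal ⇒ P_in = P_out, so I_p = P_out/V_p = 274.09/230 = 1.19 A.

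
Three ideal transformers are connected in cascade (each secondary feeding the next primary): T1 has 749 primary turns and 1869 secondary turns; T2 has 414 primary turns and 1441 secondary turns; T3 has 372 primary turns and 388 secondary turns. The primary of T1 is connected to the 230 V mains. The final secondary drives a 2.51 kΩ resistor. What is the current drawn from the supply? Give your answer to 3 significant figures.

I_supply ≈ 7.52 A

After T1: V = 230.00 × 1869/749 = 573.93 V.
After T2: V = 573.93 × 1441/414 = 1997.6 V.
After T3: V = 1997.6 × 388/372 = 2083.6 V.
I_load = 2083.6/2510 = 0.83011 A, so P_out = 2083.6 × 0.83011 = 1729.6 W.
All ideal ⇒ P_in = P_out, so I_supply = 1729.6/230 = 7.52 A.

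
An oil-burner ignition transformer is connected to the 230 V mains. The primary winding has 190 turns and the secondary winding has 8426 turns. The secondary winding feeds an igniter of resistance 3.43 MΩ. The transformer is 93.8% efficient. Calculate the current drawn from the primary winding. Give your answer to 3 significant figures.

I_p ≈ 0.141 A

V_s = 230 × 8426/190 = 10200 V.
I_s = V_s/R = 10200/(3.43×10^6) = 0.0029737 A.
P_out = V_s I_s = 10200 × 0.0029737 = 30.332 W.
P_in = P_out/η = 30.332/0.938 = 32.337 W.
I_p = P_in/V_p = 32.337/230 = 0.141 A.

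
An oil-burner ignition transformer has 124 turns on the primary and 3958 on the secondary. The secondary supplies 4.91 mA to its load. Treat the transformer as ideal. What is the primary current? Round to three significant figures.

For an ideal transformer I_p/I_s = N_s/N_p, so I_p = 0.00491 × 3958/124 = 0.157 A.

I_p ≈ 0.157 A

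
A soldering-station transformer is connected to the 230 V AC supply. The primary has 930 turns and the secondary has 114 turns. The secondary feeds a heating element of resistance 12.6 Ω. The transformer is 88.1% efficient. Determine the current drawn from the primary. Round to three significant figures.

V_s = 230 × 114/930 = 28.194 V.
I_s = V_s/R = 28.194/12.6 = 2.2376 A.
P_out = V_s I_s = 28.194 × 2.2376 = 63.085 W.
P_in = P_out/η = 63.085/0.881 = 71.607 W.
I_p = P_in/V_p = 71.607/230 = 0.311 A.

I_p ≈ 0.311 A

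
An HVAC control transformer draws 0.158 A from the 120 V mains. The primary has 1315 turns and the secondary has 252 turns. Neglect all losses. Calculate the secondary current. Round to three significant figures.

I_s/I_p = N_p/N_s, so I_s = 0.158 × 1315/252 = 0.824 A.

I_s ≈ 0.824 A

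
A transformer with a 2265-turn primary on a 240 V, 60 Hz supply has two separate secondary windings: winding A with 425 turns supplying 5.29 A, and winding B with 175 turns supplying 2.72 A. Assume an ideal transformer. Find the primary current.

V_A = 240 × 425/2265 = 45.033 V; V_B = 240 × 175/2265 = 18.543 V.
P_out = V_A I_A + V_B I_B = 45.033×5.29 + 18.543×2.72 = 238.23 + 50.437 = 288.66 W.
Ideal ⇒ P_in = P_out, so I_p = P_out/V_p = 288.66/240 = 1.20 A.

I_p ≈ 1.20 A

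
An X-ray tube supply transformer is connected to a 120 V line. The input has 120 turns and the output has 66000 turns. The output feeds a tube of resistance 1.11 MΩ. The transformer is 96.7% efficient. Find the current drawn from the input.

V_out = 120 × 66000/120 = 66000 V.
I_out = V_out/R = 66000/(1.11×10^6) = 0.059459 A.
P_out = V_out I_out = 66000 × 0.059459 = 3924.3 W.
P_in = P_out/η = 3924.3/0.967 = 4058.2 W.
I_in = P_in/V_in = 4058.2/120 = 33.8 A.

I_in ≈ 33.8 A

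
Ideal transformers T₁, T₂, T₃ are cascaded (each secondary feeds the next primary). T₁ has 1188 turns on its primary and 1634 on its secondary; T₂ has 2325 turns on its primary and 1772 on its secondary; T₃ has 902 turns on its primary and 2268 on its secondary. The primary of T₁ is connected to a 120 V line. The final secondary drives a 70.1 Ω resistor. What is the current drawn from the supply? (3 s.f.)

I_supply ≈ 11.9 A

Secondary of T₁: V = 120.00 × 1634/1188 = 165.05 V.
Secondary of T₂: V = 165.05 × 1772/2325 = 125.79 V.
Secondary of T₃: V = 125.79 × 2268/902 = 316.30 V.
I_load = 316.30/70.1 = 4.5121 A, so P_out = 316.30 × 4.5121 = 1427.2 W.
All ideal ⇒ P_in = P_out, so I_supply = 1427.2/120 = 11.9 A.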